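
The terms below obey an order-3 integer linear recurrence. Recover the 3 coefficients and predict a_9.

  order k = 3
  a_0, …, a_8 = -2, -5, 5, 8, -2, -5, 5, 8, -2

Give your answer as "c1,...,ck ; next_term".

1,-1,1 ; -5

  a_3 = 1·5 + -1·-5 + 1·-2 = 8
  a_4 = 1·8 + -1·5 + 1·-5 = -2
  a_5 = 1·-2 + -1·8 + 1·5 = -5
  a_6 = 1·-5 + -1·-2 + 1·8 = 5
  a_7 = 1·5 + -1·-5 + 1·-2 = 8
  a_8 = 1·8 + -1·5 + 1·-5 = -2
  a_9 = 1·-2 + -1·8 + 1·5 = -5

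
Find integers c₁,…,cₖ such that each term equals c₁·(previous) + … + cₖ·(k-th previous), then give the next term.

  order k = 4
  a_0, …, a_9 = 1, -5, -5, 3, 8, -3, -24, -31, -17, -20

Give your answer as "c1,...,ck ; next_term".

3,-4,4,-1 ; -92

  a_4 = 3·3 + -4·-5 + 4·-5 + -1·1 = 8
  a_5 = 3·8 + -4·3 + 4·-5 + -1·-5 = -3
  a_6 = 3·-3 + -4·8 + 4·3 + -1·-5 = -24
  a_7 = 3·-24 + -4·-3 + 4·8 + -1·3 = -31
  a_8 = 3·-31 + -4·-24 + 4·-3 + -1·8 = -17
  a_9 = 3·-17 + -4·-31 + 4·-24 + -1·-3 = -20
  a_10 = 3·-20 + -4·-17 + 4·-31 + -1·-24 = -92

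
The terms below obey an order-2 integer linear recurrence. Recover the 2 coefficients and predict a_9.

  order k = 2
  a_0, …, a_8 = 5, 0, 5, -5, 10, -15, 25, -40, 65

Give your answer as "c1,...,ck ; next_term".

  a_2 = -1·0 + 1·5 = 5
  a_3 = -1·5 + 1·0 = -5
  a_4 = -1·-5 + 1·5 = 10
  a_5 = -1·10 + 1·-5 = -15
  a_6 = -1·-15 + 1·10 = 25
  a_7 = -1·25 + 1·-15 = -40
  a_8 = -1·-40 + 1·25 = 65
  a_9 = -1·65 + 1·-40 = -105

-1,1 ; -105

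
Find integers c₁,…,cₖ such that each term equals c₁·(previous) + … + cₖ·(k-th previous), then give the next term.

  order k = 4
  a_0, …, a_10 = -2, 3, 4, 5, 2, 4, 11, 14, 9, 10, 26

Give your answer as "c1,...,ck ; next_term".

  a_4 = 1·5 + -1·4 + 1·3 + 1·-2 = 2
  a_5 = 1·2 + -1·5 + 1·4 + 1·3 = 4
  a_6 = 1·4 + -1·2 + 1·5 + 1·4 = 11
  a_7 = 1·11 + -1·4 + 1·2 + 1·5 = 14
  a_8 = 1·14 + -1·11 + 1·4 + 1·2 = 9
  a_9 = 1·9 + -1·14 + 1·11 + 1·4 = 10
  a_10 = 1·10 + -1·9 + 1·14 + 1·11 = 26
  a_11 = 1·26 + -1·10 + 1·9 + 1·14 = 39

1,-1,1,1 ; 39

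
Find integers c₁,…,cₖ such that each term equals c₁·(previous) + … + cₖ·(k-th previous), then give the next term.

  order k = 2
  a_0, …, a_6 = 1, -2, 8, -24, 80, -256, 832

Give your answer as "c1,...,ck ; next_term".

-2,4 ; -2688

  a_2 = -2·-2 + 4·1 = 8
  a_3 = -2·8 + 4·-2 = -24
  a_4 = -2·-24 + 4·8 = 80
  a_5 = -2·80 + 4·-24 = -256
  a_6 = -2·-256 + 4·80 = 832
  a_7 = -2·832 + 4·-256 = -2688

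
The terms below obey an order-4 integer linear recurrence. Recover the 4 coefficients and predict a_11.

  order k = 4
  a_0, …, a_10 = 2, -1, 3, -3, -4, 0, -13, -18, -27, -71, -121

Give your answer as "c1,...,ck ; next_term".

  a_4 = 1·-3 + 1·3 + 2·-1 + -1·2 = -4
  a_5 = 1·-4 + 1·-3 + 2·3 + -1·-1 = 0
  a_6 = 1·0 + 1·-4 + 2·-3 + -1·3 = -13
  a_7 = 1·-13 + 1·0 + 2·-4 + -1·-3 = -18
  a_8 = 1·-18 + 1·-13 + 2·0 + -1·-4 = -27
  a_9 = 1·-27 + 1·-18 + 2·-13 + -1·0 = -71
  a_10 = 1·-71 + 1·-27 + 2·-18 + -1·-13 = -121
  a_11 = 1·-121 + 1·-71 + 2·-27 + -1·-18 = -228

1,1,2,-1 ; -228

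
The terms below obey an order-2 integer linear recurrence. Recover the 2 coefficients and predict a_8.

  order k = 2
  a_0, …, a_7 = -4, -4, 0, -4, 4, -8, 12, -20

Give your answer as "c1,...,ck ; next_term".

  a_2 = -1·-4 + 1·-4 = 0
  a_3 = -1·0 + 1·-4 = -4
  a_4 = -1·-4 + 1·0 = 4
  a_5 = -1·4 + 1·-4 = -8
  a_6 = -1·-8 + 1·4 = 12
  a_7 = -1·12 + 1·-8 = -20
  a_8 = -1·-20 + 1·12 = 32

-1,1 ; 32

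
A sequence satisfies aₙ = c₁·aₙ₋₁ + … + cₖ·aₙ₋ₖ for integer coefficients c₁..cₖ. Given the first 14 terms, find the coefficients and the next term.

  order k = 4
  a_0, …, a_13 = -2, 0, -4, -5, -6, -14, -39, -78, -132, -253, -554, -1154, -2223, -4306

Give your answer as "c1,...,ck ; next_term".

  a_4 = 2·-5 + -2·-4 + 3·0 + 2·-2 = -6
  a_5 = 2·-6 + -2·-5 + 3·-4 + 2·0 = -14
  a_6 = 2·-14 + -2·-6 + 3·-5 + 2·-4 = -39
  a_7 = 2·-39 + -2·-14 + 3·-6 + 2·-5 = -78
  a_8 = 2·-78 + -2·-39 + 3·-14 + 2·-6 = -132
  a_9 = 2·-132 + -2·-78 + 3·-39 + 2·-14 = -253
  a_10 = 2·-253 + -2·-132 + 3·-78 + 2·-39 = -554
  a_11 = 2·-554 + -2·-253 + 3·-132 + 2·-78 = -1154
  a_12 = 2·-1154 + -2·-554 + 3·-253 + 2·-132 = -2223
  a_13 = 2·-2223 + -2·-1154 + 3·-554 + 2·-253 = -4306
  a_14 = 2·-4306 + -2·-2223 + 3·-1154 + 2·-554 = -8736

2,-2,3,2 ; -8736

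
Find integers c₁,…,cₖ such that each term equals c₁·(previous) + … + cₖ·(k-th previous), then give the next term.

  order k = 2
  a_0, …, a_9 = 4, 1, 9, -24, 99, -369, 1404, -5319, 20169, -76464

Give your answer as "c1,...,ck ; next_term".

-3,3 ; 289899

  a_2 = -3·1 + 3·4 = 9
  a_3 = -3·9 + 3·1 = -24
  a_4 = -3·-24 + 3·9 = 99
  a_5 = -3·99 + 3·-24 = -369
  a_6 = -3·-369 + 3·99 = 1404
  a_7 = -3·1404 + 3·-369 = -5319
  a_8 = -3·-5319 + 3·1404 = 20169
  a_9 = -3·20169 + 3·-5319 = -76464
  a_10 = -3·-76464 + 3·20169 = 289899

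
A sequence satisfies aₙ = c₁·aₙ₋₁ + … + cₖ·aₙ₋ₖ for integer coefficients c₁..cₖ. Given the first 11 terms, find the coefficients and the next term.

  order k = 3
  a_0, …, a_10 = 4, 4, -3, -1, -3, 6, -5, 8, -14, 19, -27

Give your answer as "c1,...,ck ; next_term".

  a_3 = -1·-3 + 0·4 + -1·4 = -1
  a_4 = -1·-1 + 0·-3 + -1·4 = -3
  a_5 = -1·-3 + 0·-1 + -1·-3 = 6
  a_6 = -1·6 + 0·-3 + -1·-1 = -5
  a_7 = -1·-5 + 0·6 + -1·-3 = 8
  a_8 = -1·8 + 0·-5 + -1·6 = -14
  a_9 = -1·-14 + 0·8 + -1·-5 = 19
  a_10 = -1·19 + 0·-14 + -1·8 = -27
  a_11 = -1·-27 + 0·19 + -1·-14 = 41

-1,0,-1 ; 41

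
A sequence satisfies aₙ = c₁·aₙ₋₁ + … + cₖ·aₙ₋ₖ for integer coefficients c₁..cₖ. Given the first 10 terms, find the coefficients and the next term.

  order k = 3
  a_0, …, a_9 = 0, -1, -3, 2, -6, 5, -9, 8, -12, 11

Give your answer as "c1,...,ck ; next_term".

-1,1,1 ; -15

  a_3 = -1·-3 + 1·-1 + 1·0 = 2
  a_4 = -1·2 + 1·-3 + 1·-1 = -6
  a_5 = -1·-6 + 1·2 + 1·-3 = 5
  a_6 = -1·5 + 1·-6 + 1·2 = -9
  a_7 = -1·-9 + 1·5 + 1·-6 = 8
  a_8 = -1·8 + 1·-9 + 1·5 = -12
  a_9 = -1·-12 + 1·8 + 1·-9 = 11
  a_10 = -1·11 + 1·-12 + 1·8 = -15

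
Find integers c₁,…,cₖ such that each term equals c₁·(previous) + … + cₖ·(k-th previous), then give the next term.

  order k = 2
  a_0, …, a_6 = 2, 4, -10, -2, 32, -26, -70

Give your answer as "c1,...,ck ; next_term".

-1,-3 ; 148

  a_2 = -1·4 + -3·2 = -10
  a_3 = -1·-10 + -3·4 = -2
  a_4 = -1·-2 + -3·-10 = 32
  a_5 = -1·32 + -3·-2 = -26
  a_6 = -1·-26 + -3·32 = -70
  a_7 = -1·-70 + -3·-26 = 148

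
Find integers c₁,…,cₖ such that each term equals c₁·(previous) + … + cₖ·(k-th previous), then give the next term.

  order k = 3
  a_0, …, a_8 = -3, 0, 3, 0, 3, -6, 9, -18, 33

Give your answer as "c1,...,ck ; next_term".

-1,1,-1 ; -60

  a_3 = -1·3 + 1·0 + -1·-3 = 0
  a_4 = -1·0 + 1·3 + -1·0 = 3
  a_5 = -1·3 + 1·0 + -1·3 = -6
  a_6 = -1·-6 + 1·3 + -1·0 = 9
  a_7 = -1·9 + 1·-6 + -1·3 = -18
  a_8 = -1·-18 + 1·9 + -1·-6 = 33
  a_9 = -1·33 + 1·-18 + -1·9 = -60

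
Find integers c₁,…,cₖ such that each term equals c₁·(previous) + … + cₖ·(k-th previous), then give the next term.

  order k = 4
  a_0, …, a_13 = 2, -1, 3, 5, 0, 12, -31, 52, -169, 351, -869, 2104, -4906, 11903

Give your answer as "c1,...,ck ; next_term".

  a_4 = -1·5 + 3·3 + -2·-1 + -3·2 = 0
  a_5 = -1·0 + 3·5 + -2·3 + -3·-1 = 12
  a_6 = -1·12 + 3·0 + -2·5 + -3·3 = -31
  a_7 = -1·-31 + 3·12 + -2·0 + -3·5 = 52
  a_8 = -1·52 + 3·-31 + -2·12 + -3·0 = -169
  a_9 = -1·-169 + 3·52 + -2·-31 + -3·12 = 351
  a_10 = -1·351 + 3·-169 + -2·52 + -3·-31 = -869
  a_11 = -1·-869 + 3·351 + -2·-169 + -3·52 = 2104
  a_12 = -1·2104 + 3·-869 + -2·351 + -3·-169 = -4906
  a_13 = -1·-4906 + 3·2104 + -2·-869 + -3·351 = 11903
  a_14 = -1·11903 + 3·-4906 + -2·2104 + -3·-869 = -28222

-1,3,-2,-3 ; -28222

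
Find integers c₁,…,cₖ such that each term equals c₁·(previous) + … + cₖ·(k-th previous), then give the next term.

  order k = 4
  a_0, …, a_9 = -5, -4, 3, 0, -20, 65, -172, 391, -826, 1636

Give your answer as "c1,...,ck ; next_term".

  a_4 = -3·0 + -1·3 + 3·-4 + 1·-5 = -20
  a_5 = -3·-20 + -1·0 + 3·3 + 1·-4 = 65
  a_6 = -3·65 + -1·-20 + 3·0 + 1·3 = -172
  a_7 = -3·-172 + -1·65 + 3·-20 + 1·0 = 391
  a_8 = -3·391 + -1·-172 + 3·65 + 1·-20 = -826
  a_9 = -3·-826 + -1·391 + 3·-172 + 1·65 = 1636
  a_10 = -3·1636 + -1·-826 + 3·391 + 1·-172 = -3081

-3,-1,3,1 ; -3081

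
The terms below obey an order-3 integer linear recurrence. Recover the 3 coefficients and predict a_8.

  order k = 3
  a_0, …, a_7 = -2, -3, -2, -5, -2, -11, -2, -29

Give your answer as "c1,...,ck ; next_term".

1,3,-3 ; -2

  a_3 = 1·-2 + 3·-3 + -3·-2 = -5
  a_4 = 1·-5 + 3·-2 + -3·-3 = -2
  a_5 = 1·-2 + 3·-5 + -3·-2 = -11
  a_6 = 1·-11 + 3·-2 + -3·-5 = -2
  a_7 = 1·-2 + 3·-11 + -3·-2 = -29
  a_8 = 1·-29 + 3·-2 + -3·-11 = -2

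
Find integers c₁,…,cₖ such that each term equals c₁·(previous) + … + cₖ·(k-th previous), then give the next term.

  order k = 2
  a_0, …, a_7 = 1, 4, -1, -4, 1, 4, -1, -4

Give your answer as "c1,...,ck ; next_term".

  a_2 = 0·4 + -1·1 = -1
  a_3 = 0·-1 + -1·4 = -4
  a_4 = 0·-4 + -1·-1 = 1
  a_5 = 0·1 + -1·-4 = 4
  a_6 = 0·4 + -1·1 = -1
  a_7 = 0·-1 + -1·4 = -4
  a_8 = 0·-4 + -1·-1 = 1

0,-1 ; 1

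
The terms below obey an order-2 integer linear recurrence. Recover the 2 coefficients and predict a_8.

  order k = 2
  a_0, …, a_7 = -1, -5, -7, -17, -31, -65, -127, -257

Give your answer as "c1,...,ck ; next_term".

  a_2 = 1·-5 + 2·-1 = -7
  a_3 = 1·-7 + 2·-5 = -17
  a_4 = 1·-17 + 2·-7 = -31
  a_5 = 1·-31 + 2·-17 = -65
  a_6 = 1·-65 + 2·-31 = -127
  a_7 = 1·-127 + 2·-65 = -257
  a_8 = 1·-257 + 2·-127 = -511

1,2 ; -511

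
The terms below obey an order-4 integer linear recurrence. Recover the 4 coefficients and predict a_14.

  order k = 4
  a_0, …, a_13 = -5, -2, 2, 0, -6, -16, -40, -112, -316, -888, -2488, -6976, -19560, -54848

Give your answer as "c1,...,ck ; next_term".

2,2,0,2 ; -153792

  a_4 = 2·0 + 2·2 + 0·-2 + 2·-5 = -6
  a_5 = 2·-6 + 2·0 + 0·2 + 2·-2 = -16
  a_6 = 2·-16 + 2·-6 + 0·0 + 2·2 = -40
  a_7 = 2·-40 + 2·-16 + 0·-6 + 2·0 = -112
  a_8 = 2·-112 + 2·-40 + 0·-16 + 2·-6 = -316
  a_9 = 2·-316 + 2·-112 + 0·-40 + 2·-16 = -888
  a_10 = 2·-888 + 2·-316 + 0·-112 + 2·-40 = -2488
  a_11 = 2·-2488 + 2·-888 + 0·-316 + 2·-112 = -6976
  a_12 = 2·-6976 + 2·-2488 + 0·-888 + 2·-316 = -19560
  a_13 = 2·-19560 + 2·-6976 + 0·-2488 + 2·-888 = -54848
  a_14 = 2·-54848 + 2·-19560 + 0·-6976 + 2·-2488 = -153792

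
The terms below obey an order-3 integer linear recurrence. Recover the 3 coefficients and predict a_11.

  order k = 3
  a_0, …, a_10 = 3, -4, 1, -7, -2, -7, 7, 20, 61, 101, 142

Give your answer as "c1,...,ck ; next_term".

2,0,-3 ; 101

  a_3 = 2·1 + 0·-4 + -3·3 = -7
  a_4 = 2·-7 + 0·1 + -3·-4 = -2
  a_5 = 2·-2 + 0·-7 + -3·1 = -7
  a_6 = 2·-7 + 0·-2 + -3·-7 = 7
  a_7 = 2·7 + 0·-7 + -3·-2 = 20
  a_8 = 2·20 + 0·7 + -3·-7 = 61
  a_9 = 2·61 + 0·20 + -3·7 = 101
  a_10 = 2·101 + 0·61 + -3·20 = 142
  a_11 = 2·142 + 0·101 + -3·61 = 101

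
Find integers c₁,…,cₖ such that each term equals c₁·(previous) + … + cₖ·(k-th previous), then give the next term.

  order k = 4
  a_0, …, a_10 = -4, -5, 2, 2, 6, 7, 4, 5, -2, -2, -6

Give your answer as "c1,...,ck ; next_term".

0,1,0,-1 ; -7

  a_4 = 0·2 + 1·2 + 0·-5 + -1·-4 = 6
  a_5 = 0·6 + 1·2 + 0·2 + -1·-5 = 7
  a_6 = 0·7 + 1·6 + 0·2 + -1·2 = 4
  a_7 = 0·4 + 1·7 + 0·6 + -1·2 = 5
  a_8 = 0·5 + 1·4 + 0·7 + -1·6 = -2
  a_9 = 0·-2 + 1·5 + 0·4 + -1·7 = -2
  a_10 = 0·-2 + 1·-2 + 0·5 + -1·4 = -6
  a_11 = 0·-6 + 1·-2 + 0·-2 + -1·5 = -7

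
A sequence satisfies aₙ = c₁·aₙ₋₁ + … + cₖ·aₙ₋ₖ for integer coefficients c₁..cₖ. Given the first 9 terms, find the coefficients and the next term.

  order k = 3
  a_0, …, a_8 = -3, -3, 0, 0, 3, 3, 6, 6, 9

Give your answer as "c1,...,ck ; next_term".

  a_3 = 1·0 + 1·-3 + -1·-3 = 0
  a_4 = 1·0 + 1·0 + -1·-3 = 3
  a_5 = 1·3 + 1·0 + -1·0 = 3
  a_6 = 1·3 + 1·3 + -1·0 = 6
  a_7 = 1·6 + 1·3 + -1·3 = 6
  a_8 = 1·6 + 1·6 + -1·3 = 9
  a_9 = 1·9 + 1·6 + -1·6 = 9

1,1,-1 ; 9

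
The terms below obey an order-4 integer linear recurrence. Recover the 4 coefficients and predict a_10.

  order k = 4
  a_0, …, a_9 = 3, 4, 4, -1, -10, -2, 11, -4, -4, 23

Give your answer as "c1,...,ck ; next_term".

  a_4 = 0·-1 + -2·4 + 1·4 + -2·3 = -10
  a_5 = 0·-10 + -2·-1 + 1·4 + -2·4 = -2
  a_6 = 0·-2 + -2·-10 + 1·-1 + -2·4 = 11
  a_7 = 0·11 + -2·-2 + 1·-10 + -2·-1 = -4
  a_8 = 0·-4 + -2·11 + 1·-2 + -2·-10 = -4
  a_9 = 0·-4 + -2·-4 + 1·11 + -2·-2 = 23
  a_10 = 0·23 + -2·-4 + 1·-4 + -2·11 = -18

0,-2,1,-2 ; -18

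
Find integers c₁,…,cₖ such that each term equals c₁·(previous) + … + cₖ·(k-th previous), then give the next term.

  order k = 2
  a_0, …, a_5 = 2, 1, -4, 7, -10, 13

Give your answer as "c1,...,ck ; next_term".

  a_2 = -2·1 + -1·2 = -4
  a_3 = -2·-4 + -1·1 = 7
  a_4 = -2·7 + -1·-4 = -10
  a_5 = -2·-10 + -1·7 = 13
  a_6 = -2·13 + -1·-10 = -16

-2,-1 ; -16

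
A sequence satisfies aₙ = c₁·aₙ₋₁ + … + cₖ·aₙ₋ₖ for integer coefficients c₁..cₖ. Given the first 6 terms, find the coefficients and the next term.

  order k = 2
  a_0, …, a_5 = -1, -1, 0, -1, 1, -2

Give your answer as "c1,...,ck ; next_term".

  a_2 = -1·-1 + 1·-1 = 0
  a_3 = -1·0 + 1·-1 = -1
  a_4 = -1·-1 + 1·0 = 1
  a_5 = -1·1 + 1·-1 = -2
  a_6 = -1·-2 + 1·1 = 3

-1,1 ; 3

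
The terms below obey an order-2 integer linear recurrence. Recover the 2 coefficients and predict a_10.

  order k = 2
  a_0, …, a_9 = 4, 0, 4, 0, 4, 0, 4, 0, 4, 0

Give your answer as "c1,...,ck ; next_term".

  a_2 = 0·0 + 1·4 = 4
  a_3 = 0·4 + 1·0 = 0
  a_4 = 0·0 + 1·4 = 4
  a_5 = 0·4 + 1·0 = 0
  a_6 = 0·0 + 1·4 = 4
  a_7 = 0·4 + 1·0 = 0
  a_8 = 0·0 + 1·4 = 4
  a_9 = 0·4 + 1·0 = 0
  a_10 = 0·0 + 1·4 = 4

0,1 ; 4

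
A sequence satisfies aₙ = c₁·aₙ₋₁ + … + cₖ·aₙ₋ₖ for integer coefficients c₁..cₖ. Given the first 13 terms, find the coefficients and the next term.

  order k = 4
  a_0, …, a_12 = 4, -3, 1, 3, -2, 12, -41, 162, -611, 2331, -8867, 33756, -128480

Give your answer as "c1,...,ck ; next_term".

-3,3,0,1 ; 489039

  a_4 = -3·3 + 3·1 + 0·-3 + 1·4 = -2
  a_5 = -3·-2 + 3·3 + 0·1 + 1·-3 = 12
  a_6 = -3·12 + 3·-2 + 0·3 + 1·1 = -41
  a_7 = -3·-41 + 3·12 + 0·-2 + 1·3 = 162
  a_8 = -3·162 + 3·-41 + 0·12 + 1·-2 = -611
  a_9 = -3·-611 + 3·162 + 0·-41 + 1·12 = 2331
  a_10 = -3·2331 + 3·-611 + 0·162 + 1·-41 = -8867
  a_11 = -3·-8867 + 3·2331 + 0·-611 + 1·162 = 33756
  a_12 = -3·33756 + 3·-8867 + 0·2331 + 1·-611 = -128480
  a_13 = -3·-128480 + 3·33756 + 0·-8867 + 1·2331 = 489039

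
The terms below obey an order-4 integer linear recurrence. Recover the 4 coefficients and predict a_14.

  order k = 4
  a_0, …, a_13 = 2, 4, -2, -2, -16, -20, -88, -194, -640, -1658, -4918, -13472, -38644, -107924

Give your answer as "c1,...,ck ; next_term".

  a_4 = 2·-2 + 3·-2 + -3·4 + 3·2 = -16
  a_5 = 2·-16 + 3·-2 + -3·-2 + 3·4 = -20
  a_6 = 2·-20 + 3·-16 + -3·-2 + 3·-2 = -88
  a_7 = 2·-88 + 3·-20 + -3·-16 + 3·-2 = -194
  a_8 = 2·-194 + 3·-88 + -3·-20 + 3·-16 = -640
  a_9 = 2·-640 + 3·-194 + -3·-88 + 3·-20 = -1658
  a_10 = 2·-1658 + 3·-640 + -3·-194 + 3·-88 = -4918
  a_11 = 2·-4918 + 3·-1658 + -3·-640 + 3·-194 = -13472
  a_12 = 2·-13472 + 3·-4918 + -3·-1658 + 3·-640 = -38644
  a_13 = 2·-38644 + 3·-13472 + -3·-4918 + 3·-1658 = -107924
  a_14 = 2·-107924 + 3·-38644 + -3·-13472 + 3·-4918 = -306118

2,3,-3,3 ; -306118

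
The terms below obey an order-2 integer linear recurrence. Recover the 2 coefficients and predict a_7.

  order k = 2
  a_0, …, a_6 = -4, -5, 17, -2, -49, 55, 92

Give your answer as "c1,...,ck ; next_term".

-1,-3 ; -257

  a_2 = -1·-5 + -3·-4 = 17
  a_3 = -1·17 + -3·-5 = -2
  a_4 = -1·-2 + -3·17 = -49
  a_5 = -1·-49 + -3·-2 = 55
  a_6 = -1·55 + -3·-49 = 92
  a_7 = -1·92 + -3·55 = -257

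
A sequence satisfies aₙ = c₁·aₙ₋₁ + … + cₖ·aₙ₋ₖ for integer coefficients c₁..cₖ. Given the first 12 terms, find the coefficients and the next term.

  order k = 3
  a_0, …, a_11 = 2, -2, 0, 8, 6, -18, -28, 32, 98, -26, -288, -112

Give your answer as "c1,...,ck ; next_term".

  a_3 = 1·0 + -3·-2 + 1·2 = 8
  a_4 = 1·8 + -3·0 + 1·-2 = 6
  a_5 = 1·6 + -3·8 + 1·0 = -18
  a_6 = 1·-18 + -3·6 + 1·8 = -28
  a_7 = 1·-28 + -3·-18 + 1·6 = 32
  a_8 = 1·32 + -3·-28 + 1·-18 = 98
  a_9 = 1·98 + -3·32 + 1·-28 = -26
  a_10 = 1·-26 + -3·98 + 1·32 = -288
  a_11 = 1·-288 + -3·-26 + 1·98 = -112
  a_12 = 1·-112 + -3·-288 + 1·-26 = 726

1,-3,1 ; 726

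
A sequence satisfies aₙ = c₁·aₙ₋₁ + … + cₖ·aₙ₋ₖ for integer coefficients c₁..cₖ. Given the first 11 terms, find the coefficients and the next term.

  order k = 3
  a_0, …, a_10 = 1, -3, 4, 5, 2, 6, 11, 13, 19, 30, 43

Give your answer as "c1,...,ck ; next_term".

1,0,1 ; 62

  a_3 = 1·4 + 0·-3 + 1·1 = 5
  a_4 = 1·5 + 0·4 + 1·-3 = 2
  a_5 = 1·2 + 0·5 + 1·4 = 6
  a_6 = 1·6 + 0·2 + 1·5 = 11
  a_7 = 1·11 + 0·6 + 1·2 = 13
  a_8 = 1·13 + 0·11 + 1·6 = 19
  a_9 = 1·19 + 0·13 + 1·11 = 30
  a_10 = 1·30 + 0·19 + 1·13 = 43
  a_11 = 1·43 + 0·30 + 1·19 = 62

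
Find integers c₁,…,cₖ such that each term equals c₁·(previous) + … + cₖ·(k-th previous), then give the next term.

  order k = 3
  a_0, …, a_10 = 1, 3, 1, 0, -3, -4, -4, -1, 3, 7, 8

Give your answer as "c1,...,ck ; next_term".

  a_3 = 1·1 + 0·3 + -1·1 = 0
  a_4 = 1·0 + 0·1 + -1·3 = -3
  a_5 = 1·-3 + 0·0 + -1·1 = -4
  a_6 = 1·-4 + 0·-3 + -1·0 = -4
  a_7 = 1·-4 + 0·-4 + -1·-3 = -1
  a_8 = 1·-1 + 0·-4 + -1·-4 = 3
  a_9 = 1·3 + 0·-1 + -1·-4 = 7
  a_10 = 1·7 + 0·3 + -1·-1 = 8
  a_11 = 1·8 + 0·7 + -1·3 = 5

1,0,-1 ; 5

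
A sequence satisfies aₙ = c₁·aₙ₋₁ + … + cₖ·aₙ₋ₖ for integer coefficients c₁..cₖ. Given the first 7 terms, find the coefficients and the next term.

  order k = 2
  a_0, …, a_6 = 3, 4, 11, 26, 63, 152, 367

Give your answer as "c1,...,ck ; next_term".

2,1 ; 886

  a_2 = 2·4 + 1·3 = 11
  a_3 = 2·11 + 1·4 = 26
  a_4 = 2·26 + 1·11 = 63
  a_5 = 2·63 + 1·26 = 152
  a_6 = 2·152 + 1·63 = 367
  a_7 = 2·367 + 1·152 = 886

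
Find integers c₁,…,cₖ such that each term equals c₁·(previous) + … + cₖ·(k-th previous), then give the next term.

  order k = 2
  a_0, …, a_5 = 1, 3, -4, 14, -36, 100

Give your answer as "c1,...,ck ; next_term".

  a_2 = -2·3 + 2·1 = -4
  a_3 = -2·-4 + 2·3 = 14
  a_4 = -2·14 + 2·-4 = -36
  a_5 = -2·-36 + 2·14 = 100
  a_6 = -2·100 + 2·-36 = -272

-2,2 ; -272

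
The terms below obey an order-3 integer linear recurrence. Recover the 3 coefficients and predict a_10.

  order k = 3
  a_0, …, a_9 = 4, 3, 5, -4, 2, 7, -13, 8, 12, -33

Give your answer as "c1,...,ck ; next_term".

-1,-1,1 ; 29

  a_3 = -1·5 + -1·3 + 1·4 = -4
  a_4 = -1·-4 + -1·5 + 1·3 = 2
  a_5 = -1·2 + -1·-4 + 1·5 = 7
  a_6 = -1·7 + -1·2 + 1·-4 = -13
  a_7 = -1·-13 + -1·7 + 1·2 = 8
  a_8 = -1·8 + -1·-13 + 1·7 = 12
  a_9 = -1·12 + -1·8 + 1·-13 = -33
  a_10 = -1·-33 + -1·12 + 1·8 = 29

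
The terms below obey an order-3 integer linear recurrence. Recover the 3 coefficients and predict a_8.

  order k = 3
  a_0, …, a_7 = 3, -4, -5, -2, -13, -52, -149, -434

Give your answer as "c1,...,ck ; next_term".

3,-1,3 ; -1309

  a_3 = 3·-5 + -1·-4 + 3·3 = -2
  a_4 = 3·-2 + -1·-5 + 3·-4 = -13
  a_5 = 3·-13 + -1·-2 + 3·-5 = -52
  a_6 = 3·-52 + -1·-13 + 3·-2 = -149
  a_7 = 3·-149 + -1·-52 + 3·-13 = -434
  a_8 = 3·-434 + -1·-149 + 3·-52 = -1309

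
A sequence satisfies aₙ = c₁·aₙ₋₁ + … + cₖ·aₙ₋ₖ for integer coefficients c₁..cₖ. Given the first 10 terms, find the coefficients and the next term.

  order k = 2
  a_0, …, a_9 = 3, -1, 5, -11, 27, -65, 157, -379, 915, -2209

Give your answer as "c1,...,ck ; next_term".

  a_2 = -2·-1 + 1·3 = 5
  a_3 = -2·5 + 1·-1 = -11
  a_4 = -2·-11 + 1·5 = 27
  a_5 = -2·27 + 1·-11 = -65
  a_6 = -2·-65 + 1·27 = 157
  a_7 = -2·157 + 1·-65 = -379
  a_8 = -2·-379 + 1·157 = 915
  a_9 = -2·915 + 1·-379 = -2209
  a_10 = -2·-2209 + 1·915 = 5333

-2,1 ; 5333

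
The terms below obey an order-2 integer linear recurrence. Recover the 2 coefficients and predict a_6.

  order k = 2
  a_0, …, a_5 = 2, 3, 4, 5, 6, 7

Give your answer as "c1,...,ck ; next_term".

  a_2 = 2·3 + -1·2 = 4
  a_3 = 2·4 + -1·3 = 5
  a_4 = 2·5 + -1·4 = 6
  a_5 = 2·6 + -1·5 = 7
  a_6 = 2·7 + -1·6 = 8

2,-1 ; 8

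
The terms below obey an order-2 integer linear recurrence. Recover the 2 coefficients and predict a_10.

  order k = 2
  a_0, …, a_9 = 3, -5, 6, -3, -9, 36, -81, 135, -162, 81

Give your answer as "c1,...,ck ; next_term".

  a_2 = -3·-5 + -3·3 = 6
  a_3 = -3·6 + -3·-5 = -3
  a_4 = -3·-3 + -3·6 = -9
  a_5 = -3·-9 + -3·-3 = 36
  a_6 = -3·36 + -3·-9 = -81
  a_7 = -3·-81 + -3·36 = 135
  a_8 = -3·135 + -3·-81 = -162
  a_9 = -3·-162 + -3·135 = 81
  a_10 = -3·81 + -3·-162 = 243

-3,-3 ; 243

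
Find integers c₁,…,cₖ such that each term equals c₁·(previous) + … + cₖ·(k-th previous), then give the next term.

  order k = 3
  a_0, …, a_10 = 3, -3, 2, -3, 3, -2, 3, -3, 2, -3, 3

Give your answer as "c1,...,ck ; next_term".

0,0,-1 ; -2

  a_3 = 0·2 + 0·-3 + -1·3 = -3
  a_4 = 0·-3 + 0·2 + -1·-3 = 3
  a_5 = 0·3 + 0·-3 + -1·2 = -2
  a_6 = 0·-2 + 0·3 + -1·-3 = 3
  a_7 = 0·3 + 0·-2 + -1·3 = -3
  a_8 = 0·-3 + 0·3 + -1·-2 = 2
  a_9 = 0·2 + 0·-3 + -1·3 = -3
  a_10 = 0·-3 + 0·2 + -1·-3 = 3
  a_11 = 0·3 + 0·-3 + -1·2 = -2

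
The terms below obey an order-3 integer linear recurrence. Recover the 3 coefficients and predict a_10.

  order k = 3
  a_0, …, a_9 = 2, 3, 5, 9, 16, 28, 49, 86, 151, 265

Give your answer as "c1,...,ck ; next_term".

  a_3 = 2·5 + -1·3 + 1·2 = 9
  a_4 = 2·9 + -1·5 + 1·3 = 16
  a_5 = 2·16 + -1·9 + 1·5 = 28
  a_6 = 2·28 + -1·16 + 1·9 = 49
  a_7 = 2·49 + -1·28 + 1·16 = 86
  a_8 = 2·86 + -1·49 + 1·28 = 151
  a_9 = 2·151 + -1·86 + 1·49 = 265
  a_10 = 2·265 + -1·151 + 1·86 = 465

2,-1,1 ; 465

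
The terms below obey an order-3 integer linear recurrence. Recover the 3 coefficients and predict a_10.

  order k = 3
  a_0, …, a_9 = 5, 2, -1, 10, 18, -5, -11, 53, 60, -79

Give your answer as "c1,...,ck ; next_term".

  a_3 = 1·-1 + -2·2 + 3·5 = 10
  a_4 = 1·10 + -2·-1 + 3·2 = 18
  a_5 = 1·18 + -2·10 + 3·-1 = -5
  a_6 = 1·-5 + -2·18 + 3·10 = -11
  a_7 = 1·-11 + -2·-5 + 3·18 = 53
  a_8 = 1·53 + -2·-11 + 3·-5 = 60
  a_9 = 1·60 + -2·53 + 3·-11 = -79
  a_10 = 1·-79 + -2·60 + 3·53 = -40

1,-2,3 ; -40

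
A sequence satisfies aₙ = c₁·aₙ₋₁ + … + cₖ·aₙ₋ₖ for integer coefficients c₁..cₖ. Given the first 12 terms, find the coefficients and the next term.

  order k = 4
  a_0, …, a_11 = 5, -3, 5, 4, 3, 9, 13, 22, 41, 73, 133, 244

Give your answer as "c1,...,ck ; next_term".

2,0,0,-1 ; 447

  a_4 = 2·4 + 0·5 + 0·-3 + -1·5 = 3
  a_5 = 2·3 + 0·4 + 0·5 + -1·-3 = 9
  a_6 = 2·9 + 0·3 + 0·4 + -1·5 = 13
  a_7 = 2·13 + 0·9 + 0·3 + -1·4 = 22
  a_8 = 2·22 + 0·13 + 0·9 + -1·3 = 41
  a_9 = 2·41 + 0·22 + 0·13 + -1·9 = 73
  a_10 = 2·73 + 0·41 + 0·22 + -1·13 = 133
  a_11 = 2·133 + 0·73 + 0·41 + -1·22 = 244
  a_12 = 2·244 + 0·133 + 0·73 + -1·41 = 447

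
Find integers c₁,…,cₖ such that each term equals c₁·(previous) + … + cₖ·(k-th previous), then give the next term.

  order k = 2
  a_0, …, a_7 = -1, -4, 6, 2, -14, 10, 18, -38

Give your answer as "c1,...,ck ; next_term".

  a_2 = -1·-4 + -2·-1 = 6
  a_3 = -1·6 + -2·-4 = 2
  a_4 = -1·2 + -2·6 = -14
  a_5 = -1·-14 + -2·2 = 10
  a_6 = -1·10 + -2·-14 = 18
  a_7 = -1·18 + -2·10 = -38
  a_8 = -1·-38 + -2·18 = 2

-1,-2 ; 2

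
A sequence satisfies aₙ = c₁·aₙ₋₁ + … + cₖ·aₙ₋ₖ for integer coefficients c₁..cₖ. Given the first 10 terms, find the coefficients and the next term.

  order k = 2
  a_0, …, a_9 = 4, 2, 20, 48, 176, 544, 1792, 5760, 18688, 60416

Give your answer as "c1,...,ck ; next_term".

2,4 ; 195584

  a_2 = 2·2 + 4·4 = 20
  a_3 = 2·20 + 4·2 = 48
  a_4 = 2·48 + 4·20 = 176
  a_5 = 2·176 + 4·48 = 544
  a_6 = 2·544 + 4·176 = 1792
  a_7 = 2·1792 + 4·544 = 5760
  a_8 = 2·5760 + 4·1792 = 18688
  a_9 = 2·18688 + 4·5760 = 60416
  a_10 = 2·60416 + 4·18688 = 195584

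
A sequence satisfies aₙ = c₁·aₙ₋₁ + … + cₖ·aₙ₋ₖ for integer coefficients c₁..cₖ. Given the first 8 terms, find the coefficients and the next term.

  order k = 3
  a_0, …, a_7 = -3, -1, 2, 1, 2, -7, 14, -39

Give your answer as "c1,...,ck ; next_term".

  a_3 = -2·2 + 1·-1 + -2·-3 = 1
  a_4 = -2·1 + 1·2 + -2·-1 = 2
  a_5 = -2·2 + 1·1 + -2·2 = -7
  a_6 = -2·-7 + 1·2 + -2·1 = 14
  a_7 = -2·14 + 1·-7 + -2·2 = -39
  a_8 = -2·-39 + 1·14 + -2·-7 = 106

-2,1,-2 ; 106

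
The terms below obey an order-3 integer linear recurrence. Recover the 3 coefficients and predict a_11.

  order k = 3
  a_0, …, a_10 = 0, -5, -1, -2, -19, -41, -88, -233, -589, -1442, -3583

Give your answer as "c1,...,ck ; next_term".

  a_3 = 2·-1 + 0·-5 + 3·0 = -2
  a_4 = 2·-2 + 0·-1 + 3·-5 = -19
  a_5 = 2·-19 + 0·-2 + 3·-1 = -41
  a_6 = 2·-41 + 0·-19 + 3·-2 = -88
  a_7 = 2·-88 + 0·-41 + 3·-19 = -233
  a_8 = 2·-233 + 0·-88 + 3·-41 = -589
  a_9 = 2·-589 + 0·-233 + 3·-88 = -1442
  a_10 = 2·-1442 + 0·-589 + 3·-233 = -3583
  a_11 = 2·-3583 + 0·-1442 + 3·-589 = -8933

2,0,3 ; -8933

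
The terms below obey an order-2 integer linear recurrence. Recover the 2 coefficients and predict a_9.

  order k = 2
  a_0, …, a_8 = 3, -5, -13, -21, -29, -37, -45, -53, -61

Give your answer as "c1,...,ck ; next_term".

2,-1 ; -69

  a_2 = 2·-5 + -1·3 = -13
  a_3 = 2·-13 + -1·-5 = -21
  a_4 = 2·-21 + -1·-13 = -29
  a_5 = 2·-29 + -1·-21 = -37
  a_6 = 2·-37 + -1·-29 = -45
  a_7 = 2·-45 + -1·-37 = -53
  a_8 = 2·-53 + -1·-45 = -61
  a_9 = 2·-61 + -1·-53 = -69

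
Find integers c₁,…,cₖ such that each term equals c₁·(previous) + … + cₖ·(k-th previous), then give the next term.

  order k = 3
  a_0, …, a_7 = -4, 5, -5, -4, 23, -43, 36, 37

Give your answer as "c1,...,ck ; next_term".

  a_3 = -2·-5 + -2·5 + 1·-4 = -4
  a_4 = -2·-4 + -2·-5 + 1·5 = 23
  a_5 = -2·23 + -2·-4 + 1·-5 = -43
  a_6 = -2·-43 + -2·23 + 1·-4 = 36
  a_7 = -2·36 + -2·-43 + 1·23 = 37
  a_8 = -2·37 + -2·36 + 1·-43 = -189

-2,-2,1 ; -189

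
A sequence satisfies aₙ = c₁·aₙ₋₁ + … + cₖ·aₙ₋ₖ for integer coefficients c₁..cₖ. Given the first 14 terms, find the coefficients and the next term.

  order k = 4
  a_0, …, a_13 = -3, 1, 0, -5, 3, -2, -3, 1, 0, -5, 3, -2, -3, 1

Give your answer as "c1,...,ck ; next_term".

-1,0,1,1 ; 0

  a_4 = -1·-5 + 0·0 + 1·1 + 1·-3 = 3
  a_5 = -1·3 + 0·-5 + 1·0 + 1·1 = -2
  a_6 = -1·-2 + 0·3 + 1·-5 + 1·0 = -3
  a_7 = -1·-3 + 0·-2 + 1·3 + 1·-5 = 1
  a_8 = -1·1 + 0·-3 + 1·-2 + 1·3 = 0
  a_9 = -1·0 + 0·1 + 1·-3 + 1·-2 = -5
  a_10 = -1·-5 + 0·0 + 1·1 + 1·-3 = 3
  a_11 = -1·3 + 0·-5 + 1·0 + 1·1 = -2
  a_12 = -1·-2 + 0·3 + 1·-5 + 1·0 = -3
  a_13 = -1·-3 + 0·-2 + 1·3 + 1·-5 = 1
  a_14 = -1·1 + 0·-3 + 1·-2 + 1·3 = 0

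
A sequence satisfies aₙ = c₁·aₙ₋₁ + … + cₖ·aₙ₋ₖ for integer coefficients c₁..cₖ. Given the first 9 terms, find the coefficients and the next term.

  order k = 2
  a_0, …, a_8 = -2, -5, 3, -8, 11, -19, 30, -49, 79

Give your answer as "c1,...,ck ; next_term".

-1,1 ; -128

  a_2 = -1·-5 + 1·-2 = 3
  a_3 = -1·3 + 1·-5 = -8
  a_4 = -1·-8 + 1·3 = 11
  a_5 = -1·11 + 1·-8 = -19
  a_6 = -1·-19 + 1·11 = 30
  a_7 = -1·30 + 1·-19 = -49
  a_8 = -1·-49 + 1·30 = 79
  a_9 = -1·79 + 1·-49 = -128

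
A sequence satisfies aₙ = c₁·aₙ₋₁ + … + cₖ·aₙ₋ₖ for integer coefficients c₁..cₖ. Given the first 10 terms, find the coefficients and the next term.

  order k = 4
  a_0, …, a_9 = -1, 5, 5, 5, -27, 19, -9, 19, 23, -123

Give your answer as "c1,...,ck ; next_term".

-2,-2,-2,-3 ; 189

  a_4 = -2·5 + -2·5 + -2·5 + -3·-1 = -27
  a_5 = -2·-27 + -2·5 + -2·5 + -3·5 = 19
  a_6 = -2·19 + -2·-27 + -2·5 + -3·5 = -9
  a_7 = -2·-9 + -2·19 + -2·-27 + -3·5 = 19
  a_8 = -2·19 + -2·-9 + -2·19 + -3·-27 = 23
  a_9 = -2·23 + -2·19 + -2·-9 + -3·19 = -123
  a_10 = -2·-123 + -2·23 + -2·19 + -3·-9 = 189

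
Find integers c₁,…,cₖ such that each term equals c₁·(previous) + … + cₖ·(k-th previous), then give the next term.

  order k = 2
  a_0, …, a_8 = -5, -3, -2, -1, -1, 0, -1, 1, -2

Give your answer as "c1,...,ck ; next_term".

  a_2 = -1·-3 + 1·-5 = -2
  a_3 = -1·-2 + 1·-3 = -1
  a_4 = -1·-1 + 1·-2 = -1
  a_5 = -1·-1 + 1·-1 = 0
  a_6 = -1·0 + 1·-1 = -1
  a_7 = -1·-1 + 1·0 = 1
  a_8 = -1·1 + 1·-1 = -2
  a_9 = -1·-2 + 1·1 = 3

-1,1 ; 3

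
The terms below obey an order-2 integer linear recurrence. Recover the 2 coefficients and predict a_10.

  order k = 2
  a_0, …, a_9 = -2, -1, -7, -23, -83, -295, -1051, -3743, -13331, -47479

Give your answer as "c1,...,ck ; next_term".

  a_2 = 3·-1 + 2·-2 = -7
  a_3 = 3·-7 + 2·-1 = -23
  a_4 = 3·-23 + 2·-7 = -83
  a_5 = 3·-83 + 2·-23 = -295
  a_6 = 3·-295 + 2·-83 = -1051
  a_7 = 3·-1051 + 2·-295 = -3743
  a_8 = 3·-3743 + 2·-1051 = -13331
  a_9 = 3·-13331 + 2·-3743 = -47479
  a_10 = 3·-47479 + 2·-13331 = -169099

3,2 ; -169099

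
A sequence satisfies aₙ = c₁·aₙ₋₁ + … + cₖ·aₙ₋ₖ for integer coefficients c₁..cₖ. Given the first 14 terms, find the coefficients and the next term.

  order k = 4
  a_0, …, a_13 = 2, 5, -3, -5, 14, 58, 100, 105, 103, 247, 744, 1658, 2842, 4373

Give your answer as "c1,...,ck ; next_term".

  a_4 = 3·-5 + -4·-3 + 3·5 + 1·2 = 14
  a_5 = 3·14 + -4·-5 + 3·-3 + 1·5 = 58
  a_6 = 3·58 + -4·14 + 3·-5 + 1·-3 = 100
  a_7 = 3·100 + -4·58 + 3·14 + 1·-5 = 105
  a_8 = 3·105 + -4·100 + 3·58 + 1·14 = 103
  a_9 = 3·103 + -4·105 + 3·100 + 1·58 = 247
  a_10 = 3·247 + -4·103 + 3·105 + 1·100 = 744
  a_11 = 3·744 + -4·247 + 3·103 + 1·105 = 1658
  a_12 = 3·1658 + -4·744 + 3·247 + 1·103 = 2842
  a_13 = 3·2842 + -4·1658 + 3·744 + 1·247 = 4373
  a_14 = 3·4373 + -4·2842 + 3·1658 + 1·744 = 7469

3,-4,3,1 ; 7469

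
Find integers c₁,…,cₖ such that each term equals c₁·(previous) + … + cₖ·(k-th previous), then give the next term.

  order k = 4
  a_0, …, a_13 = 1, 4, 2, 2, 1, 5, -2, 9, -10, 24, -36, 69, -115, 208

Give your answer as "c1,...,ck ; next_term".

-1,1,0,1 ; -359

  a_4 = -1·2 + 1·2 + 0·4 + 1·1 = 1
  a_5 = -1·1 + 1·2 + 0·2 + 1·4 = 5
  a_6 = -1·5 + 1·1 + 0·2 + 1·2 = -2
  a_7 = -1·-2 + 1·5 + 0·1 + 1·2 = 9
  a_8 = -1·9 + 1·-2 + 0·5 + 1·1 = -10
  a_9 = -1·-10 + 1·9 + 0·-2 + 1·5 = 24
  a_10 = -1·24 + 1·-10 + 0·9 + 1·-2 = -36
  a_11 = -1·-36 + 1·24 + 0·-10 + 1·9 = 69
  a_12 = -1·69 + 1·-36 + 0·24 + 1·-10 = -115
  a_13 = -1·-115 + 1·69 + 0·-36 + 1·24 = 208
  a_14 = -1·208 + 1·-115 + 0·69 + 1·-36 = -359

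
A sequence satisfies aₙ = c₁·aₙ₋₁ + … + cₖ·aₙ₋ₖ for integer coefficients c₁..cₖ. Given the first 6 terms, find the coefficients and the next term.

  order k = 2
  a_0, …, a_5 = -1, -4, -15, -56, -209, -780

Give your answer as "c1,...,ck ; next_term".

4,-1 ; -2911

  a_2 = 4·-4 + -1·-1 = -15
  a_3 = 4·-15 + -1·-4 = -56
  a_4 = 4·-56 + -1·-15 = -209
  a_5 = 4·-209 + -1·-56 = -780
  a_6 = 4·-780 + -1·-209 = -2911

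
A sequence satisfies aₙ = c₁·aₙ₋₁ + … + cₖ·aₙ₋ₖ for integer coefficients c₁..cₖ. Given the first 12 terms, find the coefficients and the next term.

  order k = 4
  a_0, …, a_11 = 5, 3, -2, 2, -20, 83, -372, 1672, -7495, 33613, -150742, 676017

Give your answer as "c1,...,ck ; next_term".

-4,2,-1,-1 ; -3031670

  a_4 = -4·2 + 2·-2 + -1·3 + -1·5 = -20
  a_5 = -4·-20 + 2·2 + -1·-2 + -1·3 = 83
  a_6 = -4·83 + 2·-20 + -1·2 + -1·-2 = -372
  a_7 = -4·-372 + 2·83 + -1·-20 + -1·2 = 1672
  a_8 = -4·1672 + 2·-372 + -1·83 + -1·-20 = -7495
  a_9 = -4·-7495 + 2·1672 + -1·-372 + -1·83 = 33613
  a_10 = -4·33613 + 2·-7495 + -1·1672 + -1·-372 = -150742
  a_11 = -4·-150742 + 2·33613 + -1·-7495 + -1·1672 = 676017
  a_12 = -4·676017 + 2·-150742 + -1·33613 + -1·-7495 = -3031670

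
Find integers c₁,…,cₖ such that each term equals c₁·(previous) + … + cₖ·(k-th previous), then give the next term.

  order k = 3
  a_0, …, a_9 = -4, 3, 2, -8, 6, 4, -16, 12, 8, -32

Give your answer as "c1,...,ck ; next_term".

0,0,2 ; 24

  a_3 = 0·2 + 0·3 + 2·-4 = -8
  a_4 = 0·-8 + 0·2 + 2·3 = 6
  a_5 = 0·6 + 0·-8 + 2·2 = 4
  a_6 = 0·4 + 0·6 + 2·-8 = -16
  a_7 = 0·-16 + 0·4 + 2·6 = 12
  a_8 = 0·12 + 0·-16 + 2·4 = 8
  a_9 = 0·8 + 0·12 + 2·-16 = -32
  a_10 = 0·-32 + 0·8 + 2·12 = 24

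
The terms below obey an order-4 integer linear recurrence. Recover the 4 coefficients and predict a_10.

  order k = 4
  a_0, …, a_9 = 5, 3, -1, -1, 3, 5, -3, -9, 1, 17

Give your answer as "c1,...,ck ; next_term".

0,-1,-1,1 ; 5

  a_4 = 0·-1 + -1·-1 + -1·3 + 1·5 = 3
  a_5 = 0·3 + -1·-1 + -1·-1 + 1·3 = 5
  a_6 = 0·5 + -1·3 + -1·-1 + 1·-1 = -3
  a_7 = 0·-3 + -1·5 + -1·3 + 1·-1 = -9
  a_8 = 0·-9 + -1·-3 + -1·5 + 1·3 = 1
  a_9 = 0·1 + -1·-9 + -1·-3 + 1·5 = 17
  a_10 = 0·17 + -1·1 + -1·-9 + 1·-3 = 5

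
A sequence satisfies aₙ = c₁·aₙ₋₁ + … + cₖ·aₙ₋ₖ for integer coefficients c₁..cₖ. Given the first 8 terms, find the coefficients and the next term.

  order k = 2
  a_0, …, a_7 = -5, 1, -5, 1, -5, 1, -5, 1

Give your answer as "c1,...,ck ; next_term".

0,1 ; -5

  a_2 = 0·1 + 1·-5 = -5
  a_3 = 0·-5 + 1·1 = 1
  a_4 = 0·1 + 1·-5 = -5
  a_5 = 0·-5 + 1·1 = 1
  a_6 = 0·1 + 1·-5 = -5
  a_7 = 0·-5 + 1·1 = 1
  a_8 = 0·1 + 1·-5 = -5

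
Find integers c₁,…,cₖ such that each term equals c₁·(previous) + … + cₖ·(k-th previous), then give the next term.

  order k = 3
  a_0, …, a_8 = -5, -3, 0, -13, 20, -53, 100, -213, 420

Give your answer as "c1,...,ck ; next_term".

-2,1,2 ; -853

  a_3 = -2·0 + 1·-3 + 2·-5 = -13
  a_4 = -2·-13 + 1·0 + 2·-3 = 20
  a_5 = -2·20 + 1·-13 + 2·0 = -53
  a_6 = -2·-53 + 1·20 + 2·-13 = 100
  a_7 = -2·100 + 1·-53 + 2·20 = -213
  a_8 = -2·-213 + 1·100 + 2·-53 = 420
  a_9 = -2·420 + 1·-213 + 2·100 = -853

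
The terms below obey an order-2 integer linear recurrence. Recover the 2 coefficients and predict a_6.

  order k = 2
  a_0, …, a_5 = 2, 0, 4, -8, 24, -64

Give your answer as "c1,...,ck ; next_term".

-2,2 ; 176

  a_2 = -2·0 + 2·2 = 4
  a_3 = -2·4 + 2·0 = -8
  a_4 = -2·-8 + 2·4 = 24
  a_5 = -2·24 + 2·-8 = -64
  a_6 = -2·-64 + 2·24 = 176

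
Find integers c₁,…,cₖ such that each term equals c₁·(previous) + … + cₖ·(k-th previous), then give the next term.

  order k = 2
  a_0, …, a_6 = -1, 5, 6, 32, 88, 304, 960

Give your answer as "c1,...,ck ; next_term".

2,4 ; 3136

  a_2 = 2·5 + 4·-1 = 6
  a_3 = 2·6 + 4·5 = 32
  a_4 = 2·32 + 4·6 = 88
  a_5 = 2·88 + 4·32 = 304
  a_6 = 2·304 + 4·88 = 960
  a_7 = 2·960 + 4·304 = 3136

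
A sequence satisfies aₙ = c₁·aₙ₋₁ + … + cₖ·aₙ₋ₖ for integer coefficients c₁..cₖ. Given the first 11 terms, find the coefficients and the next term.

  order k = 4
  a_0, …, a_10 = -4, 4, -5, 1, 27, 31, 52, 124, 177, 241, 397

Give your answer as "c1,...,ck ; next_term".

2,-1,2,-3 ; 535

  a_4 = 2·1 + -1·-5 + 2·4 + -3·-4 = 27
  a_5 = 2·27 + -1·1 + 2·-5 + -3·4 = 31
  a_6 = 2·31 + -1·27 + 2·1 + -3·-5 = 52
  a_7 = 2·52 + -1·31 + 2·27 + -3·1 = 124
  a_8 = 2·124 + -1·52 + 2·31 + -3·27 = 177
  a_9 = 2·177 + -1·124 + 2·52 + -3·31 = 241
  a_10 = 2·241 + -1·177 + 2·124 + -3·52 = 397
  a_11 = 2·397 + -1·241 + 2·177 + -3·124 = 535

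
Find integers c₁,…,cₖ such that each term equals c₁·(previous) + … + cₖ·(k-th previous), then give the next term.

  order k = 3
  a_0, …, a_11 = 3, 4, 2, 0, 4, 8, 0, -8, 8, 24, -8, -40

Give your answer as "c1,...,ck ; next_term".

1,-2,2 ; 24

  a_3 = 1·2 + -2·4 + 2·3 = 0
  a_4 = 1·0 + -2·2 + 2·4 = 4
  a_5 = 1·4 + -2·0 + 2·2 = 8
  a_6 = 1·8 + -2·4 + 2·0 = 0
  a_7 = 1·0 + -2·8 + 2·4 = -8
  a_8 = 1·-8 + -2·0 + 2·8 = 8
  a_9 = 1·8 + -2·-8 + 2·0 = 24
  a_10 = 1·24 + -2·8 + 2·-8 = -8
  a_11 = 1·-8 + -2·24 + 2·8 = -40
  a_12 = 1·-40 + -2·-8 + 2·24 = 24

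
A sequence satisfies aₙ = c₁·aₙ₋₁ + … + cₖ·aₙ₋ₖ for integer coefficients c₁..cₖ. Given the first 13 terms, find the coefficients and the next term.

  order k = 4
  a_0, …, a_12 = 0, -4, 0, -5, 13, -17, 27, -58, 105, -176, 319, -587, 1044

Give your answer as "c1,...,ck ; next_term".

-1,0,-2,1 ; -1858

  a_4 = -1·-5 + 0·0 + -2·-4 + 1·0 = 13
  a_5 = -1·13 + 0·-5 + -2·0 + 1·-4 = -17
  a_6 = -1·-17 + 0·13 + -2·-5 + 1·0 = 27
  a_7 = -1·27 + 0·-17 + -2·13 + 1·-5 = -58
  a_8 = -1·-58 + 0·27 + -2·-17 + 1·13 = 105
  a_9 = -1·105 + 0·-58 + -2·27 + 1·-17 = -176
  a_10 = -1·-176 + 0·105 + -2·-58 + 1·27 = 319
  a_11 = -1·319 + 0·-176 + -2·105 + 1·-58 = -587
  a_12 = -1·-587 + 0·319 + -2·-176 + 1·105 = 1044
  a_13 = -1·1044 + 0·-587 + -2·319 + 1·-176 = -1858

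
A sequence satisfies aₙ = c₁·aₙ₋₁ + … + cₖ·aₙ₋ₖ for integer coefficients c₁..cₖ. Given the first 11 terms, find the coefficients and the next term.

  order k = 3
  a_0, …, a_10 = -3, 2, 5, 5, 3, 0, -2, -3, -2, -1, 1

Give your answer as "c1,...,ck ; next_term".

  a_3 = 0·5 + 1·2 + -1·-3 = 5
  a_4 = 0·5 + 1·5 + -1·2 = 3
  a_5 = 0·3 + 1·5 + -1·5 = 0
  a_6 = 0·0 + 1·3 + -1·5 = -2
  a_7 = 0·-2 + 1·0 + -1·3 = -3
  a_8 = 0·-3 + 1·-2 + -1·0 = -2
  a_9 = 0·-2 + 1·-3 + -1·-2 = -1
  a_10 = 0·-1 + 1·-2 + -1·-3 = 1
  a_11 = 0·1 + 1·-1 + -1·-2 = 1

0,1,-1 ; 1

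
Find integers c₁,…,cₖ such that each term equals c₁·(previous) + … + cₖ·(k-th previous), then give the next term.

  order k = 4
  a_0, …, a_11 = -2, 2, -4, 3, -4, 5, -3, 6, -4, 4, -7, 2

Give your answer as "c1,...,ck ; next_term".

0,1,-1,-1 ; -7

  a_4 = 0·3 + 1·-4 + -1·2 + -1·-2 = -4
  a_5 = 0·-4 + 1·3 + -1·-4 + -1·2 = 5
  a_6 = 0·5 + 1·-4 + -1·3 + -1·-4 = -3
  a_7 = 0·-3 + 1·5 + -1·-4 + -1·3 = 6
  a_8 = 0·6 + 1·-3 + -1·5 + -1·-4 = -4
  a_9 = 0·-4 + 1·6 + -1·-3 + -1·5 = 4
  a_10 = 0·4 + 1·-4 + -1·6 + -1·-3 = -7
  a_11 = 0·-7 + 1·4 + -1·-4 + -1·6 = 2
  a_12 = 0·2 + 1·-7 + -1·4 + -1·-4 = -7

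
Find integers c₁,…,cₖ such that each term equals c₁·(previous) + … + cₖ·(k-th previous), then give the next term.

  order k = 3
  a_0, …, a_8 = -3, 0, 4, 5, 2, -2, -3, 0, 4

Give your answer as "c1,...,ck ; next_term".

  a_3 = 2·4 + -2·0 + 1·-3 = 5
  a_4 = 2·5 + -2·4 + 1·0 = 2
  a_5 = 2·2 + -2·5 + 1·4 = -2
  a_6 = 2·-2 + -2·2 + 1·5 = -3
  a_7 = 2·-3 + -2·-2 + 1·2 = 0
  a_8 = 2·0 + -2·-3 + 1·-2 = 4
  a_9 = 2·4 + -2·0 + 1·-3 = 5

2,-2,1 ; 5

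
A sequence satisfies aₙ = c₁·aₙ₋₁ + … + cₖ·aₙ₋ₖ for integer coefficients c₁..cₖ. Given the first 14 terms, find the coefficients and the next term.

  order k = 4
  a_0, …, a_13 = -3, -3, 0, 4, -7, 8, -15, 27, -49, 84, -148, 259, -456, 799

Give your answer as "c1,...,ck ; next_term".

-1,1,0,1 ; -1403

  a_4 = -1·4 + 1·0 + 0·-3 + 1·-3 = -7
  a_5 = -1·-7 + 1·4 + 0·0 + 1·-3 = 8
  a_6 = -1·8 + 1·-7 + 0·4 + 1·0 = -15
  a_7 = -1·-15 + 1·8 + 0·-7 + 1·4 = 27
  a_8 = -1·27 + 1·-15 + 0·8 + 1·-7 = -49
  a_9 = -1·-49 + 1·27 + 0·-15 + 1·8 = 84
  a_10 = -1·84 + 1·-49 + 0·27 + 1·-15 = -148
  a_11 = -1·-148 + 1·84 + 0·-49 + 1·27 = 259
  a_12 = -1·259 + 1·-148 + 0·84 + 1·-49 = -456
  a_13 = -1·-456 + 1·259 + 0·-148 + 1·84 = 799
  a_14 = -1·799 + 1·-456 + 0·259 + 1·-148 = -1403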